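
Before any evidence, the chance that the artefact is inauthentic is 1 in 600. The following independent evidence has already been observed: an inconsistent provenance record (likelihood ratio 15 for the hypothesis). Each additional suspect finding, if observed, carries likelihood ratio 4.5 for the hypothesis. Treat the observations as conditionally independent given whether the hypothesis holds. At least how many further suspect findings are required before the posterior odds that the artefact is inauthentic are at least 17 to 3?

Prior odds = (1/600)/(599/600) = 1/599.
Bayes factor of the evidence already in hand = 15.
Odds after that evidence = (1/599) × 15 = 15/599.
Target odds = 17/3.
Need 4.5ⁿ ≥ 17/3 ÷ (15/599) = 10183/45.
4.5³ = 91.125 falls short of 10183/45 but 4.5⁴ = 410.0625 reaches it, so n = 4.

4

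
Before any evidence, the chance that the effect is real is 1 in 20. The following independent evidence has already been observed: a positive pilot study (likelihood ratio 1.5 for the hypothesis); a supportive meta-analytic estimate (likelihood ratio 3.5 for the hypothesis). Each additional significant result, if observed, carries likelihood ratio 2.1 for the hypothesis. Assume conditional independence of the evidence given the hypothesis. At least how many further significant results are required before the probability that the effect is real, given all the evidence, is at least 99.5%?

Prior odds = 0.05/0.95 = 1/19.
Combined Bayes factor of the evidence already in hand = 1.5 × 3.5 = 5.25.
Odds after that evidence = (1/19) × 5.25 = 21/76.
Target odds = 0.995/0.005 = 199.
Need 2.1ⁿ ≥ 199 ÷ (21/76) = 15124/21.
2.1⁸ ≈378.229 falls short of 15124/21 but 2.1⁹ ≈794.28 reaches it, so n = 9.

9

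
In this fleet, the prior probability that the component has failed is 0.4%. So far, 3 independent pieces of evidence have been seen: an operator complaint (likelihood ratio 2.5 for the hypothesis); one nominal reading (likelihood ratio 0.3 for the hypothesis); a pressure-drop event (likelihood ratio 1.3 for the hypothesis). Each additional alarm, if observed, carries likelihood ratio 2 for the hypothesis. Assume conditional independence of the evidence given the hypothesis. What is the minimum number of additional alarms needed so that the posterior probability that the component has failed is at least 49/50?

Prior odds = 0.004/0.996 = 1/249.
Combined Bayes factor of the evidence already in hand = 2.5 × 0.3 × 1.3 = 0.975.
Odds after that evidence = (1/249) × 0.975 = 13/3320.
Target odds = 0.98/0.02 = 49.
Need 2ⁿ ≥ 49 ÷ (13/3320) = 162680/13.
2¹³ = 8192 falls short of 162680/13 but 2¹⁴ = 16384 reaches it, so n = 14.

14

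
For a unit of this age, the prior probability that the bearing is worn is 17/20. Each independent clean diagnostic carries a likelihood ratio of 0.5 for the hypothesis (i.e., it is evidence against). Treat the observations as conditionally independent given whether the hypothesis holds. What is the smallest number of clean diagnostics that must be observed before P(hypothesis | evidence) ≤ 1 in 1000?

13

Prior odds = 0.85/0.15 = 17/3.
Likelihood ratio per clean diagnostic = 0.5.
Target odds: 0.001 ÷ 0.999 = 1/999.
Require 0.5ⁿ ≤ 1/999 ÷ (17/3) = 1/5661.
0.5¹² = 1/4096 is still above 1/5661 but 0.5¹³ = 1/8192 is at or below it, so n = 13.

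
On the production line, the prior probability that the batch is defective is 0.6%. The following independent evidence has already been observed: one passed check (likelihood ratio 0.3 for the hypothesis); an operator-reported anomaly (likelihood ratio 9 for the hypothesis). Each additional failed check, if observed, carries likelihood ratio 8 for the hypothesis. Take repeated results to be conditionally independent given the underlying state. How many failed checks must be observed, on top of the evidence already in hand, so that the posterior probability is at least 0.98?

4

Prior odds = 0.006/0.994 = 3/497.
Combined Bayes factor of the evidence already in hand = 0.3 × 9 = 2.7.
Odds after that evidence = (3/497) × 2.7 = 81/4970.
Target odds = 0.98/0.02 = 49.
Need 8ⁿ ≥ 49 ÷ (81/4970) = 243530/81.
8³ = 512 falls short of 243530/81 but 8⁴ = 4096 reaches it, so n = 4.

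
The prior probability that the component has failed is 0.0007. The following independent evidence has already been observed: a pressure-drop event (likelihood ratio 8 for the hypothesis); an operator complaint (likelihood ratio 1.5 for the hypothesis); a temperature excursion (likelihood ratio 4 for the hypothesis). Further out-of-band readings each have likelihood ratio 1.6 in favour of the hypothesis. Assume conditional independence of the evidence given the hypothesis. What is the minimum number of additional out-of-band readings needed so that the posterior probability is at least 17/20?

11

Prior odds = 0.0007/0.9993 = 7/9993.
Combined Bayes factor of the evidence already in hand = 8 × 1.5 × 4 = 48.
Odds after that evidence = (7/9993) × 48 = 112/3331.
Target odds = 0.85/0.15 = 17/3.
Need 1.6ⁿ ≥ 17/3 ÷ (112/3331) = 56627/336.
1.6¹⁰ ≈109.951 falls short of 56627/336 but 1.6¹¹ ≈175.922 reaches it, so n = 11.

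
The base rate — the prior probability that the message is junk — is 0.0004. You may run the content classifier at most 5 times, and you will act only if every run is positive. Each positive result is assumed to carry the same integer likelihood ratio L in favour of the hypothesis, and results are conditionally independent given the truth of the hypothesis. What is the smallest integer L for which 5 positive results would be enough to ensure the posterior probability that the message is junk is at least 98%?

Prior odds = 0.0004/0.9996 = 1/2499.
Target odds = 0.98/0.02 = 49.
Need L⁵ ≥ 49 ÷ (1/2499) = 122451.
10⁵ = 100000 < 122451 ≤ 161051 = 11⁵, so L = 11.

11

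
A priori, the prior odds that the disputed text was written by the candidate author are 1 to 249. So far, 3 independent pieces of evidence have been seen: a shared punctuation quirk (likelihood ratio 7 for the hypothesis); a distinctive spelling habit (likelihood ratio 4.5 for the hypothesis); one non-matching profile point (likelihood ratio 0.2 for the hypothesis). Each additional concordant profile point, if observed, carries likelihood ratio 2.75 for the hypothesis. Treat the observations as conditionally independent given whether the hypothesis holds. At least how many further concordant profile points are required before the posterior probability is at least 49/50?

8

Prior odds = 1/249.
Combined Bayes factor of the evidence already in hand = 7 × 4.5 × 0.2 = 6.3.
Odds after that evidence = (1/249) × 6.3 = 21/830.
Target odds = 0.98/0.02 = 49.
Need 2.75ⁿ ≥ 49 ÷ (21/830) = 5810/3.
2.75⁷ = 19487171/16384 falls short of 5810/3 but 2.75⁸ = 214358881/65536 reaches it, so n = 8.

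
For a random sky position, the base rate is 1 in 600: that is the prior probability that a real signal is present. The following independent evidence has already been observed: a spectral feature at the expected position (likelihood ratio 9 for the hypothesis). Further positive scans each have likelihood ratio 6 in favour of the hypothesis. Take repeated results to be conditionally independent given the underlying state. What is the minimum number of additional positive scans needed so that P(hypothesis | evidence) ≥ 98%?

5

Prior odds = (1/600)/(599/600) = 1/599.
Bayes factor of the evidence already in hand = 9.
Odds after that evidence = (1/599) × 9 = 9/599.
Target odds = 0.98/0.02 = 49.
Need 6ⁿ ≥ 49 ÷ (9/599) = 29351/9.
6⁴ = 1296 falls short of 29351/9 but 6⁵ = 7776 reaches it, so n = 5.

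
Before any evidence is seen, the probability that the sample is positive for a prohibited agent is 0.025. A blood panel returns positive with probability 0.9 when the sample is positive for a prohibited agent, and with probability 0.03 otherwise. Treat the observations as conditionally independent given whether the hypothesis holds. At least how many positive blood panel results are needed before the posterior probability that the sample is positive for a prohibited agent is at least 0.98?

Prior odds: 0.025 ÷ 0.975 = 1/39.
Likelihood ratio of a positive result = 0.9/0.03 = 30.
Target odds: 0.98 ÷ 0.02 = 49.
Require 30ⁿ ≥ 49 ÷ (1/39) = 1911.
30² = 900 falls short of 1911 but 30³ = 27000 reaches it, so n = 3.

3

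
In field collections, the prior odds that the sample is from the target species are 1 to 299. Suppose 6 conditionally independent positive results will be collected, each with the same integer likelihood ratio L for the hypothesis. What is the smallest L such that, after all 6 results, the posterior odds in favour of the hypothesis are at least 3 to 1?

Prior odds = 1/299.
Target odds = 3.
Need L⁶ ≥ 3 ÷ (1/299) = 897.
3⁶ = 729 < 897 ≤ 4096 = 4⁶, so L = 4.

4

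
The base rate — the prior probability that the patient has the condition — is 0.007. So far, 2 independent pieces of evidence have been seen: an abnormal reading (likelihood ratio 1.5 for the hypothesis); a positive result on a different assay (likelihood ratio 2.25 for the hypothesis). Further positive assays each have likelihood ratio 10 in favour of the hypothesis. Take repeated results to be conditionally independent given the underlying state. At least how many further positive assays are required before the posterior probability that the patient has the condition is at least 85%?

3

Prior odds = 0.007/0.993 = 7/993.
Combined Bayes factor of the evidence already in hand = 1.5 × 2.25 = 3.375.
Odds after that evidence = (7/993) × 3.375 = 63/2648.
Target odds = 0.85/0.15 = 17/3.
Need 10ⁿ ≥ 17/3 ÷ (63/2648) = 45016/189.
10² = 100 falls short of 45016/189 but 10³ = 1000 reaches it, so n = 3.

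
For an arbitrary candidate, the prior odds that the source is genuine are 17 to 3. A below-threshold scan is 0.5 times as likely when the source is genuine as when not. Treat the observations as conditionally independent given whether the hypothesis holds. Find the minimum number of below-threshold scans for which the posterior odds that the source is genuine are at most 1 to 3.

Prior odds = 17/3.
Likelihood ratio per below-threshold scan = 0.5.
Target odds = 1/3.
Need (17/3) × 0.5ⁿ ≤ 1/3, i.e. 0.5ⁿ ≤ 1/17.
0.5⁴ = 0.0625 is still above 1/17 but 0.5⁵ = 0.03125 is at or below it, so n = 5.

5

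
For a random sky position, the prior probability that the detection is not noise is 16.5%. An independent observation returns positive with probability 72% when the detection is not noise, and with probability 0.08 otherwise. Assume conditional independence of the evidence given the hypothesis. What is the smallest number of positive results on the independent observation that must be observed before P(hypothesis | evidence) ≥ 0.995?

4

Prior odds = 0.165/0.835 = 33/167.
Likelihood ratio of a positive result = 0.72/0.08 = 9.
Target posterior odds = 0.995/0.005 = 199.
Need (33/167) × 9ⁿ ≥ 199, i.e. 9ⁿ ≥ 33233/33.
9³ = 729 falls short of 33233/33 but 9⁴ = 6561 reaches it, so n = 4.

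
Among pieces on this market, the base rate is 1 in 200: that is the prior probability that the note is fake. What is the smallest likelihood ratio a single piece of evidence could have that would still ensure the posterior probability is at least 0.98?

Prior odds = 0.005/0.995 = 1/199.
Target odds = 0.98/0.02 = 49.
Required Bayes factor = 49 ÷ (1/199) = 9751.

9751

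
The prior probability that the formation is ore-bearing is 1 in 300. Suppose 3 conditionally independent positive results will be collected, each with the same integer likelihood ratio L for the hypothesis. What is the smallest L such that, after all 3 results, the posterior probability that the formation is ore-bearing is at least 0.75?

Prior odds = (1/300)/(299/300) = 1/299.
Target odds = 0.75/0.25 = 3.
Need L³ ≥ 3 ÷ (1/299) = 897.
9³ = 729 < 897 ≤ 1000 = 10³, so L = 10.

10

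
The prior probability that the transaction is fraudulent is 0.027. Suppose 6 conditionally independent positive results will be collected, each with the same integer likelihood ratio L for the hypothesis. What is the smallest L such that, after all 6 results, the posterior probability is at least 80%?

3

Prior odds = 0.027/0.973 = 27/973.
Target odds = 0.8/0.2 = 4.
Need L⁶ ≥ 4 ÷ (27/973) = 3892/27.
2⁶ = 64 < 3892/27 ≤ 729 = 3⁶, so L = 3.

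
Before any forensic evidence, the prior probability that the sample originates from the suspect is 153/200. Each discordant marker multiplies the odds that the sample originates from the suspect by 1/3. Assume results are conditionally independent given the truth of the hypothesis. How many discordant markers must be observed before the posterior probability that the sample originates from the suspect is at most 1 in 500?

Prior odds = 0.765/0.235 = 153/47.
Likelihood ratio per discordant marker = 1/3.
Target odds: 0.002 ÷ 0.998 = 1/499.
Require (1/3)ⁿ ≤ 1/499 ÷ (153/47) = 47/76347.
(1/3)⁶ = 1/729 is still above 47/76347 but (1/3)⁷ = 1/2187 is at or below it, so n = 7.

7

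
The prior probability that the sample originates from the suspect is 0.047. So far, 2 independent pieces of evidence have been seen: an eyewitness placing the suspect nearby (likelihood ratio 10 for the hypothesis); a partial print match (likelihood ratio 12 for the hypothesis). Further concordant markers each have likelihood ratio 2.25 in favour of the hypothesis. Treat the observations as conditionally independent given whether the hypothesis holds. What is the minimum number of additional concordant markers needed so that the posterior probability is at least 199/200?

5

Prior odds = 0.047/0.953 = 47/953.
Combined Bayes factor of the evidence already in hand = 10 × 12 = 120.
Odds after that evidence = (47/953) × 120 = 5640/953.
Target odds = 0.995/0.005 = 199.
Need 2.25ⁿ ≥ 199 ÷ (5640/953) = 189647/5640.
2.25⁴ = 25.62890625 falls short of 189647/5640 but 2.25⁵ = 59049/1024 reaches it, so n = 5.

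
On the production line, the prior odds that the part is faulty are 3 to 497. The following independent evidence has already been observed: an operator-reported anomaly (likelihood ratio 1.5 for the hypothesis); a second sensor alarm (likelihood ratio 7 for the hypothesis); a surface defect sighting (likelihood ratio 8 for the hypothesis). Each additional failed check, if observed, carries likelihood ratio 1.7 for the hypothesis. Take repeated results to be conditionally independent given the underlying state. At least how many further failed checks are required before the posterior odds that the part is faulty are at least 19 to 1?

7

Prior odds = 3/497.
Combined Bayes factor of the evidence already in hand = 1.5 × 7 × 8 = 84.
Odds after that evidence = (3/497) × 84 = 36/71.
Target odds = 19.
Need 1.7ⁿ ≥ 19 ÷ (36/71) = 1349/36.
1.7⁶ = 24137569/1000000 falls short of 1349/36 but 1.7⁷ = 410338673/10000000 reaches it, so n = 7.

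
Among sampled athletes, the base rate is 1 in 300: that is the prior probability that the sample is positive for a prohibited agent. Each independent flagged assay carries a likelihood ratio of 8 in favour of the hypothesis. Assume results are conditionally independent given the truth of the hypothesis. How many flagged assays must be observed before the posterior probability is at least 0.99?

Prior odds = (1/300)/(299/300) = 1/299.
Likelihood ratio per flagged assay = 8.
Target odds: 0.99 ÷ 0.01 = 99.
Need (1/299) × 8ⁿ ≥ 99, i.e. 8ⁿ ≥ 29601.
8⁴ = 4096 falls short of 29601 but 8⁵ = 32768 reaches it, so n = 5.

5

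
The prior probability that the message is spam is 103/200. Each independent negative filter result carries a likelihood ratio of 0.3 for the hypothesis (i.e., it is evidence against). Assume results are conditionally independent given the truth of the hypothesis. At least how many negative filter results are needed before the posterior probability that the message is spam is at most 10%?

2

Prior odds = 0.515/0.485 = 103/97.
Likelihood ratio per negative filter result = 0.3.
Target posterior odds = 0.1/0.9 = 1/9.
Require 0.3ⁿ ≤ 1/9 ÷ (103/97) = 97/927.
0.3¹ = 0.3 is still above 97/927 but 0.3² = 0.09 is at or below it, so n = 2.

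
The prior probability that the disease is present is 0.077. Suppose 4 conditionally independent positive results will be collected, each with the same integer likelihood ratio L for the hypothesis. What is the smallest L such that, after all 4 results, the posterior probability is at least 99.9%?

Prior odds = 0.077/0.923 = 77/923.
Target odds = 0.999/0.001 = 999.
Need L⁴ ≥ 999 ÷ (77/923) = 922077/77.
10⁴ = 10000 < 922077/77 ≤ 14641 = 11⁴, so L = 11.

11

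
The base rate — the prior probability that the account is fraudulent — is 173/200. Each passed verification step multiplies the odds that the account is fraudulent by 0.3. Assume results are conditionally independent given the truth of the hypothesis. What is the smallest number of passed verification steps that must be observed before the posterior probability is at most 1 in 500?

Prior odds = 0.865/0.135 = 173/27.
Likelihood ratio per passed verification step = 0.3.
Target odds: 0.002 ÷ 0.998 = 1/499.
Require 0.3ⁿ ≤ 1/499 ÷ (173/27) = 27/86327.
0.3⁶ = 729/1000000 is still above 27/86327 but 0.3⁷ = 2187/10000000 is at or below it, so n = 7.

7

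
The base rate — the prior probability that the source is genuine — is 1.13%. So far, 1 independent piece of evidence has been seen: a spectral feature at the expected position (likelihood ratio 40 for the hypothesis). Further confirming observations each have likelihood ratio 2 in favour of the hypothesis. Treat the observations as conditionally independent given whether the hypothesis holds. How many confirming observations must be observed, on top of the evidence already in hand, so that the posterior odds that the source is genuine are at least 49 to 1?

Prior odds = 0.0113/0.9887 = 113/9887.
Bayes factor of the evidence already in hand = 40.
Odds after that evidence = (113/9887) × 40 = 4520/9887.
Target odds = 49.
Need 2ⁿ ≥ 49 ÷ (4520/9887) = 484463/4520.
2⁶ = 64 falls short of 484463/4520 but 2⁷ = 128 reaches it, so n = 7.

7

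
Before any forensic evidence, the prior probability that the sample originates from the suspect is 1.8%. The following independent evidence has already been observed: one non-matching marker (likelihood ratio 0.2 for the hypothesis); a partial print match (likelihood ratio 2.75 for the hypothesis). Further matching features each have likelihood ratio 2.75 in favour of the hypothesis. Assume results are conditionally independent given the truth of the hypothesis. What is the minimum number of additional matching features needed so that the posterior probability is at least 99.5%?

10

Prior odds = 0.018/0.982 = 9/491.
Combined Bayes factor of the evidence already in hand = 0.2 × 2.75 = 0.55.
Odds after that evidence = (9/491) × 0.55 = 99/9820.
Target odds = 0.995/0.005 = 199.
Need 2.75ⁿ ≥ 199 ÷ (99/9820) = 1954180/99.
2.75⁹ ≈8994.86 falls short of 1954180/99 but 2.75¹⁰ ≈24735.9 reaches it, so n = 10.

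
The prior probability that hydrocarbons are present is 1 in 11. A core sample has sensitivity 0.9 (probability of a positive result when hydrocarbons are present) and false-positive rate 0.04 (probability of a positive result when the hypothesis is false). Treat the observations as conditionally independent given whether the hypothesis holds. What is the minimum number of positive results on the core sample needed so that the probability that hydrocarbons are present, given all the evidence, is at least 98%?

Prior odds = (1/11)/(10/11) = 0.1.
Likelihood ratio of a positive result = 0.9/0.04 = 22.5.
Target posterior odds = 0.98/0.02 = 49.
Need 0.1 × 22.5ⁿ ≥ 49, i.e. 22.5ⁿ ≥ 490.
22.5¹ = 22.5 falls short of 490 but 22.5² = 506.25 reaches it, so n = 2.

2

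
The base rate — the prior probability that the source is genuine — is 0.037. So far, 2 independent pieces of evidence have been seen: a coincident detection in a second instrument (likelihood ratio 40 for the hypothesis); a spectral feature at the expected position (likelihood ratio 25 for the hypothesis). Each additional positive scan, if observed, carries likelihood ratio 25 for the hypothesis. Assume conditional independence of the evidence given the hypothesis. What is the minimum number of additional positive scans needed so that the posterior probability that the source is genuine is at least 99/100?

1

Prior odds = 0.037/0.963 = 37/963.
Combined Bayes factor of the evidence already in hand = 40 × 25 = 1000.
Odds after that evidence = (37/963) × 1000 = 37000/963.
Target odds = 0.99/0.01 = 99.
Need 25ⁿ ≥ 99 ÷ (37000/963) = 95337/37000.
25¹ = 25, which meets the required 95337/37000; so n = 1.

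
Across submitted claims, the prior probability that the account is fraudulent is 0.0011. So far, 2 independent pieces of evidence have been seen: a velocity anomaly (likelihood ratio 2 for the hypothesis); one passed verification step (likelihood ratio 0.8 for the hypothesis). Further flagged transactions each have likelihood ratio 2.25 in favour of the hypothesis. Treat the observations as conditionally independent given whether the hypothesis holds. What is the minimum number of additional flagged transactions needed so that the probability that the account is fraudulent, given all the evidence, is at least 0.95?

12

Prior odds = 0.0011/0.9989 = 11/9989.
Combined Bayes factor of the evidence already in hand = 2 × 0.8 = 1.6.
Odds after that evidence = (11/9989) × 1.6 = 88/49945.
Target odds = 0.95/0.05 = 19.
Need 2.25ⁿ ≥ 19 ÷ (88/49945) = 948955/88.
2.25¹¹ ≈7481.83 falls short of 948955/88 but 2.25¹² ≈16834.1 reaches it, so n = 12.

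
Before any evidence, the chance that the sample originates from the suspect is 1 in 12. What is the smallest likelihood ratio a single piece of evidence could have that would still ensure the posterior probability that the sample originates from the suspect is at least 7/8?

77

Prior odds = (1/12)/(11/12) = 1/11.
Target odds = 0.875/0.125 = 7.
Required Bayes factor = 7 ÷ (1/11) = 77.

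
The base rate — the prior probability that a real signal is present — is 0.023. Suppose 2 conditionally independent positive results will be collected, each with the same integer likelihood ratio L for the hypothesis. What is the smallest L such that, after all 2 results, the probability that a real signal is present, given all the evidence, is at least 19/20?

Prior odds = 0.023/0.977 = 23/977.
Target odds = 0.95/0.05 = 19.
Need L² ≥ 19 ÷ (23/977) = 18563/23.
28² = 784 < 18563/23 ≤ 841 = 29², so L = 29.

29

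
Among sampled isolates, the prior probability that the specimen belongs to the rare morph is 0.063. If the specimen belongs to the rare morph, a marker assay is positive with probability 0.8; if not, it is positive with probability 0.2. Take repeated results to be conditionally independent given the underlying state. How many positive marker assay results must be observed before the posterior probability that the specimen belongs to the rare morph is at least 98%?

5

Prior odds = 0.063/0.937 = 63/937.
Likelihood ratio of a positive = 0.8/0.2 = 4.
Target posterior odds = 0.98/0.02 = 49.
Require 4ⁿ ≥ 49 ÷ (63/937) = 6559/9.
4⁴ = 256 falls short of 6559/9 but 4⁵ = 1024 reaches it, so n = 5.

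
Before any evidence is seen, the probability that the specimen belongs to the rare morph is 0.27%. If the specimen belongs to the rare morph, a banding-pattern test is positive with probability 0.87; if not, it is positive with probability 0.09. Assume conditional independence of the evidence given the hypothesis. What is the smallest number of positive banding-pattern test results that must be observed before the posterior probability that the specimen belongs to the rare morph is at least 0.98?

5

Prior odds: 0.0027 ÷ 0.9973 = 27/9973.
Likelihood ratio of a positive = 0.87/0.09 = 29/3.
Target posterior odds = 0.98/0.02 = 49.
Need (27/9973) × (29/3)ⁿ ≥ 49, i.e. (29/3)ⁿ ≥ 488677/27.
(29/3)⁴ = 707281/81 falls short of 488677/27 but (29/3)⁵ = 20511149/243 reaches it, so n = 5.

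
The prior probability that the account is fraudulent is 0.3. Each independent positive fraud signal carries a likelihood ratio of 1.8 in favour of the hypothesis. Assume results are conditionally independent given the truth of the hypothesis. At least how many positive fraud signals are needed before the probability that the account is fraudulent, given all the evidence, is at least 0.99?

Prior odds: 0.3 ÷ 0.7 = 3/7.
Likelihood ratio per positive fraud signal = 1.8.
Target odds: 0.99 ÷ 0.01 = 99.
Require 1.8ⁿ ≥ 99 ÷ (3/7) = 231.
1.8⁹ = 387420489/1953125 falls short of 231 but 1.8¹⁰ ≈357.047 reaches it, so n = 10.

10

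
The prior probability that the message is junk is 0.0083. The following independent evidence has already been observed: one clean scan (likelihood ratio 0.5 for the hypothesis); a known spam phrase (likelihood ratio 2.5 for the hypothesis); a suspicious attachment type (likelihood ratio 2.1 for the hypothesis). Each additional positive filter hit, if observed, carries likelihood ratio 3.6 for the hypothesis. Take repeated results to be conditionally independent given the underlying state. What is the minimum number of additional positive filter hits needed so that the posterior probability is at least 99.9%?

9

Prior odds = 0.0083/0.9917 = 83/9917.
Combined Bayes factor of the evidence already in hand = 0.5 × 2.5 × 2.1 = 2.625.
Odds after that evidence = (83/9917) × 2.625 = 1743/79336.
Target odds = 0.999/0.001 = 999.
Need 3.6ⁿ ≥ 999 ÷ (1743/79336) = 26418888/581.
3.6⁸ ≈28211.1 falls short of 26418888/581 but 3.6⁹ ≈101560 reaches it, so n = 9.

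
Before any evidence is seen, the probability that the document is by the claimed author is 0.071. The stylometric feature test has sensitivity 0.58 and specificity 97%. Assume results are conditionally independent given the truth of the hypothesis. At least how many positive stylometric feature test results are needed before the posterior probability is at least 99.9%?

Prior odds: 0.071 ÷ 0.929 = 71/929.
False-positive rate = 1 − 0.97 = 0.03; likelihood ratio of a positive = 0.58/0.03 = 58/3.
Target posterior odds = 0.999/0.001 = 999.
Require (58/3)ⁿ ≥ 999 ÷ (71/929) = 928071/71.
(58/3)³ = 195112/27 falls short of 928071/71 but (58/3)⁴ = 11316496/81 reaches it, so n = 4.

4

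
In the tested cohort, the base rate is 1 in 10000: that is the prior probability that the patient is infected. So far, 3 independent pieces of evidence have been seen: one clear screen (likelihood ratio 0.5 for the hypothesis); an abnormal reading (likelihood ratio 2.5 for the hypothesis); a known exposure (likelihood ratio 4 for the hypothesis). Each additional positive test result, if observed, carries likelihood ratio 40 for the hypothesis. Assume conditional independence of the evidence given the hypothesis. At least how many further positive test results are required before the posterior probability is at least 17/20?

Prior odds = 0.0001/0.9999 = 1/9999.
Combined Bayes factor of the evidence already in hand = 0.5 × 2.5 × 4 = 5.
Odds after that evidence = (1/9999) × 5 = 5/9999.
Target odds = 0.85/0.15 = 17/3.
Need 40ⁿ ≥ 17/3 ÷ (5/9999) = 11332.2.
40² = 1600 falls short of 11332.2 but 40³ = 64000 reaches it, so n = 3.

3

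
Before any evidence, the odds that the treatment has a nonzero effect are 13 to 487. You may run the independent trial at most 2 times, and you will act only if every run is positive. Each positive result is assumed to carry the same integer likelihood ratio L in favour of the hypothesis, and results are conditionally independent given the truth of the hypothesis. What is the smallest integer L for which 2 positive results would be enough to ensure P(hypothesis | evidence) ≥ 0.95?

Prior odds = 13/487.
Target odds = 0.95/0.05 = 19.
Need L² ≥ 19 ÷ (13/487) = 9253/13.
26² = 676 < 9253/13 ≤ 729 = 27², so L = 27.

27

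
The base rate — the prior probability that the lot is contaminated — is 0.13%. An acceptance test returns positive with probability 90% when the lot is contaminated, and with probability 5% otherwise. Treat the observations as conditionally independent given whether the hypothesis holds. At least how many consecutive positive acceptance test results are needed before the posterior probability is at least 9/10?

4

Prior odds = 0.0013/0.9987 = 13/9987.
Likelihood ratio of a positive result = 0.9/0.05 = 18.
Target odds: 0.9 ÷ 0.1 = 9.
Need (13/9987) × 18ⁿ ≥ 9, i.e. 18ⁿ ≥ 89883/13.
18³ = 5832 falls short of 89883/13 but 18⁴ = 104976 reaches it, so n = 4.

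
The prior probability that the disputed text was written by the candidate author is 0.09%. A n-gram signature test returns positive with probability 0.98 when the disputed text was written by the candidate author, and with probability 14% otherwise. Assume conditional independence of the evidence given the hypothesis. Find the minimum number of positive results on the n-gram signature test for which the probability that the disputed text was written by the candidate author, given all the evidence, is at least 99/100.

6

Prior odds = 0.0009/0.9991 = 9/9991.
Likelihood ratio of a positive result = 0.98/0.14 = 7.
Target posterior odds = 0.99/0.01 = 99.
Require 7ⁿ ≥ 99 ÷ (9/9991) = 109901.
7⁵ = 16807 falls short of 109901 but 7⁶ = 117649 reaches it, so n = 6.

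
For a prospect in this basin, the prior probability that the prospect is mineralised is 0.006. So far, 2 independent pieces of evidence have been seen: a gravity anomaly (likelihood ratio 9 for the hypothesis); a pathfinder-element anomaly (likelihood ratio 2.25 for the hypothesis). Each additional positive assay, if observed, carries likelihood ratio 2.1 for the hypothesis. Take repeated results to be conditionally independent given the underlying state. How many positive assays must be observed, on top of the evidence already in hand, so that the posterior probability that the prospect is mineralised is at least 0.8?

5

Prior odds = 0.006/0.994 = 3/497.
Combined Bayes factor of the evidence already in hand = 9 × 2.25 = 20.25.
Odds after that evidence = (3/497) × 20.25 = 243/1988.
Target odds = 0.8/0.2 = 4.
Need 2.1ⁿ ≥ 4 ÷ (243/1988) = 7952/243.
2.1⁴ = 19.4481 falls short of 7952/243 but 2.1⁵ = 4084101/100000 reaches it, so n = 5.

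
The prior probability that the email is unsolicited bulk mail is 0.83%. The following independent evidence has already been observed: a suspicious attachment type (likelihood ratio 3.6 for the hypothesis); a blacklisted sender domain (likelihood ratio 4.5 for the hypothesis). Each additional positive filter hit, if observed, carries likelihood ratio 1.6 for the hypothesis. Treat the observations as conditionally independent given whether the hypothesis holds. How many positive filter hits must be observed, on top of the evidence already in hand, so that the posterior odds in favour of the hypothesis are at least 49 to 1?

Prior odds = 0.0083/0.9917 = 83/9917.
Combined Bayes factor of the evidence already in hand = 3.6 × 4.5 = 16.2.
Odds after that evidence = (83/9917) × 16.2 = 6723/49585.
Target odds = 49.
Need 1.6ⁿ ≥ 49 ÷ (6723/49585) = 2429665/6723.
1.6¹² ≈281.475 falls short of 2429665/6723 but 1.6¹³ ≈450.36 reaches it, so n = 13.

13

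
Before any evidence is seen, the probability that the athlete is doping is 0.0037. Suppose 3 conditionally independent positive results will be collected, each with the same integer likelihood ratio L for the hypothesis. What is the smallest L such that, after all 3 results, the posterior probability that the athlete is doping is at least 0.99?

30

Prior odds = 0.0037/0.9963 = 37/9963.
Target odds = 0.99/0.01 = 99.
Need L³ ≥ 99 ÷ (37/9963) = 986337/37.
29³ = 24389 < 986337/37 ≤ 27000 = 30³, so L = 30.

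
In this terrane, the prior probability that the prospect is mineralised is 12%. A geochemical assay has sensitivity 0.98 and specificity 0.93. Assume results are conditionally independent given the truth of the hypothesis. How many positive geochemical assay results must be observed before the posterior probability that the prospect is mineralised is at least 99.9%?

Prior odds = 0.12/0.88 = 3/22.
False-positive rate = 1 − 0.93 = 0.07; likelihood ratio of a positive = 0.98/0.07 = 14.
Target posterior odds = 0.999/0.001 = 999.
Need (3/22) × 14ⁿ ≥ 999, i.e. 14ⁿ ≥ 7326.
14³ = 2744 falls short of 7326 but 14⁴ = 38416 reaches it, so n = 4.

4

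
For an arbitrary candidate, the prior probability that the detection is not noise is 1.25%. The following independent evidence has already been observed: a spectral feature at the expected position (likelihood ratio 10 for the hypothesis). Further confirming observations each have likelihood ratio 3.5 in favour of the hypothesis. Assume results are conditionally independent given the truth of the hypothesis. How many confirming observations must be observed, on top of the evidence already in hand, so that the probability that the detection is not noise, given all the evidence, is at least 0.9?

Prior odds = 0.0125/0.9875 = 1/79.
Bayes factor of the evidence already in hand = 10.
Odds after that evidence = (1/79) × 10 = 10/79.
Target odds = 0.9/0.1 = 9.
Need 3.5ⁿ ≥ 9 ÷ (10/79) = 71.1.
3.5³ = 42.875 falls short of 71.1 but 3.5⁴ = 150.0625 reaches it, so n = 4.

4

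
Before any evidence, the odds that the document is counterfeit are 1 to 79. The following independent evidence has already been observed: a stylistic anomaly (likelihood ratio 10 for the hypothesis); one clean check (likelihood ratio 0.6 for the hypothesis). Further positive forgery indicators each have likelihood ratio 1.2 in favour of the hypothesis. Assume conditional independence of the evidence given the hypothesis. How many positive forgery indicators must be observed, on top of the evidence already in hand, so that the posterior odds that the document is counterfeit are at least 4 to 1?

22

Prior odds = 1/79.
Combined Bayes factor of the evidence already in hand = 10 × 0.6 = 6.
Odds after that evidence = (1/79) × 6 = 6/79.
Target odds = 4.
Need 1.2ⁿ ≥ 4 ÷ (6/79) = 158/3.
1.2²¹ ≈46.0051 falls short of 158/3 but 1.2²² ≈55.2061 reaches it, so n = 22.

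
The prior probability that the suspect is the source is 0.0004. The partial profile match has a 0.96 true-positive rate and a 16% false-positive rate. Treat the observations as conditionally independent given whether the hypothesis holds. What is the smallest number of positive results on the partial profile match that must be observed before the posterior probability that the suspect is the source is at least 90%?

Prior odds = 0.0004/0.9996 = 1/2499.
Likelihood ratio of a positive result = 0.96/0.16 = 6.
Target posterior odds = 0.9/0.1 = 9.
Need (1/2499) × 6ⁿ ≥ 9, i.e. 6ⁿ ≥ 22491.
6⁵ = 7776 falls short of 22491 but 6⁶ = 46656 reaches it, so n = 6.

6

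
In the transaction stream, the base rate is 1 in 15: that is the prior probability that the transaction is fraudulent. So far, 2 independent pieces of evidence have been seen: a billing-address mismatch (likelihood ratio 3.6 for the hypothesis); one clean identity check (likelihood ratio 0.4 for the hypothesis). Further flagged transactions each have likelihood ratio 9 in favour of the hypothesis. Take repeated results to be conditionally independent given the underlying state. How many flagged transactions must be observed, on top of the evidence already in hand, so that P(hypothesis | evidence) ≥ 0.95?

Prior odds = (1/15)/(14/15) = 1/14.
Combined Bayes factor of the evidence already in hand = 3.6 × 0.4 = 1.44.
Odds after that evidence = (1/14) × 1.44 = 18/175.
Target odds = 0.95/0.05 = 19.
Need 9ⁿ ≥ 19 ÷ (18/175) = 3325/18.
9² = 81 falls short of 3325/18 but 9³ = 729 reaches it, so n = 3.

3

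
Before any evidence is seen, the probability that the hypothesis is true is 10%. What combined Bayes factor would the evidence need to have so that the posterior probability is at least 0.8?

36

Prior odds = 0.1/0.9 = 1/9.
Target odds = 0.8/0.2 = 4.
Required Bayes factor = 4 ÷ (1/9) = 36.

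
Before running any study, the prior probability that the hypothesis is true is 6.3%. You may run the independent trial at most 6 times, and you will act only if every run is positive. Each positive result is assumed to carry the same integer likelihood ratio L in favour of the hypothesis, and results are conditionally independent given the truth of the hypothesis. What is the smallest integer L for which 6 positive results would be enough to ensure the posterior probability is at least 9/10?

Prior odds = 0.063/0.937 = 63/937.
Target odds = 0.9/0.1 = 9.
Need L⁶ ≥ 9 ÷ (63/937) = 937/7.
2⁶ = 64 < 937/7 ≤ 729 = 3⁶, so L = 3.

3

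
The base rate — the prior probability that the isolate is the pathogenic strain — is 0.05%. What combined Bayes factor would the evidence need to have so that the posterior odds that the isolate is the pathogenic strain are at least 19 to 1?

Prior odds = 0.0005/0.9995 = 1/1999.
Target odds = 19.
Required Bayes factor = 19 ÷ (1/1999) = 37981.

37981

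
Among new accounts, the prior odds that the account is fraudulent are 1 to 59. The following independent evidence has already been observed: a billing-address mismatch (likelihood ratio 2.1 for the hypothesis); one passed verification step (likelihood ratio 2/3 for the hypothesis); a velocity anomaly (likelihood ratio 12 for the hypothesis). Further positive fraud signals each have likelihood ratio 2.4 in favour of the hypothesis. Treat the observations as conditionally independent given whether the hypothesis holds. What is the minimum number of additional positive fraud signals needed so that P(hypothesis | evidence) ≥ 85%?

Prior odds = 1/59.
Combined Bayes factor of the evidence already in hand = 2.1 × (2/3) × 12 = 16.8.
Odds after that evidence = (1/59) × 16.8 = 84/295.
Target odds = 0.85/0.15 = 17/3.
Need 2.4ⁿ ≥ 17/3 ÷ (84/295) = 5015/252.
2.4³ = 13.824 falls short of 5015/252 but 2.4⁴ = 33.1776 reaches it, so n = 4.

4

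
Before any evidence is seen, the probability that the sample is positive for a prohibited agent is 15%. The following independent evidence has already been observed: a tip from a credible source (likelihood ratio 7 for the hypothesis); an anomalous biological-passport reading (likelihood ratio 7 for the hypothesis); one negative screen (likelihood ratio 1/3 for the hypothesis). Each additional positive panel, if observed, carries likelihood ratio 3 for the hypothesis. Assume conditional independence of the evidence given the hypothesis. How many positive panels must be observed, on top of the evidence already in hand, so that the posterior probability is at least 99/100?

Prior odds = 0.15/0.85 = 3/17.
Combined Bayes factor of the evidence already in hand = 7 × 7 × (1/3) = 49/3.
Odds after that evidence = (3/17) × 49/3 = 49/17.
Target odds = 0.99/0.01 = 99.
Need 3ⁿ ≥ 99 ÷ (49/17) = 1683/49.
3³ = 27 falls short of 1683/49 but 3⁴ = 81 reaches it, so n = 4.

4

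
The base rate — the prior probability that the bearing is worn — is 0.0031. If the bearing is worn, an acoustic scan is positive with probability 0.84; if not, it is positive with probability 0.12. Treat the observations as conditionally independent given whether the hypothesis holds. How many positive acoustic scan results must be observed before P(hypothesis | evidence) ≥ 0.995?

Prior odds = 0.0031/0.9969 = 31/9969.
Likelihood ratio of a positive = 0.84/0.12 = 7.
Target odds: 0.995 ÷ 0.005 = 199.
Require 7ⁿ ≥ 199 ÷ (31/9969) = 1983831/31.
7⁵ = 16807 falls short of 1983831/31 but 7⁶ = 117649 reaches it, so n = 6.

6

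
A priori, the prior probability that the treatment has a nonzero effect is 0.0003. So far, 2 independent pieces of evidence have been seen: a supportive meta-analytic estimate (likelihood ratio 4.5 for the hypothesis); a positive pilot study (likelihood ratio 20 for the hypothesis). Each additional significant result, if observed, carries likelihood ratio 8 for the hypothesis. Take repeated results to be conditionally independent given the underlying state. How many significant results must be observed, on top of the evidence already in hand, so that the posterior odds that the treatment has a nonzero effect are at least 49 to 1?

4

Prior odds = 0.0003/0.9997 = 3/9997.
Combined Bayes factor of the evidence already in hand = 4.5 × 20 = 90.
Odds after that evidence = (3/9997) × 90 = 270/9997.
Target odds = 49.
Need 8ⁿ ≥ 49 ÷ (270/9997) = 489853/270.
8³ = 512 falls short of 489853/270 but 8⁴ = 4096 reaches it, so n = 4.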